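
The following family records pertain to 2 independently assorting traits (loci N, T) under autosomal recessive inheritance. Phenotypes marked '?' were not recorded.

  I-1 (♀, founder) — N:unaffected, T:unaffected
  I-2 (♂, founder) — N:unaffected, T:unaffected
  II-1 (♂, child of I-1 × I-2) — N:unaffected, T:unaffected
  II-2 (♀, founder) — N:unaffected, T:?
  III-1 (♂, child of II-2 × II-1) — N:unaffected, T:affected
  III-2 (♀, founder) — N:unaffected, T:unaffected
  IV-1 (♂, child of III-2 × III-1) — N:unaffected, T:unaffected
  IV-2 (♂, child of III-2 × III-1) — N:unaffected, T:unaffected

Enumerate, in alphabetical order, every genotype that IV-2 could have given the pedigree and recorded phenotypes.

N/I-1 un ·: NN|Nn
N/I-2 un ·: NN|Nn
N/II-1 un I-1×I-2: NN|Nn
N/II-2 un ·: NN|Nn
N/III-1 un II-2×II-1: NN|Nn
N/III-2 un ·: NN|Nn
N/IV-1 un III-2×III-1: NN|Nn
N/IV-2 un III-2×III-1: NN|Nn
⇒ N over [I-1,I-2,II-1,II-2,III-1,III-2,IV-1,IV-2]: 150 consistent
T/I-1 un ·: TT|Tt
T/I-2 un ·: TT|Tt
T/II-1 un I-1×I-2: Tt
T/II-2 ? ·: Tt|tt
T/III-1 aff II-2×II-1: tt
T/III-2 un ·: TT|Tt
T/IV-1 un III-2×III-1: Tt
T/IV-2 un III-2×III-1: Tt
⇒ T over [I-1,I-2,II-1,II-2,III-1,III-2,IV-1,IV-2]: 12 consistent

IV-2 ∈ {NN Tt, Nn Tt}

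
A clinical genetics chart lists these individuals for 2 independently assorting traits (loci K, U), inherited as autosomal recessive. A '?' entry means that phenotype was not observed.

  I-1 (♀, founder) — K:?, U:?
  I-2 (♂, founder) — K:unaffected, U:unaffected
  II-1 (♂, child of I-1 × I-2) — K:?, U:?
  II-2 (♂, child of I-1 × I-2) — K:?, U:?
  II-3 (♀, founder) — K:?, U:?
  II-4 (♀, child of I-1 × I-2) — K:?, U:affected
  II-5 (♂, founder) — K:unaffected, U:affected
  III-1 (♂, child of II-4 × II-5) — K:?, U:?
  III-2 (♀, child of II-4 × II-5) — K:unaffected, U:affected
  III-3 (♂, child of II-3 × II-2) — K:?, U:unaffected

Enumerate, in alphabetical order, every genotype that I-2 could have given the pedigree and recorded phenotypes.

K/I-1 ? ·: KK|Kk|kk
K/I-2 un ·: KK|Kk
K/II-1 ? I-1×I-2: KK|Kk|kk
K/II-2 ? I-1×I-2: KK|Kk|kk
K/II-3 ? ·: KK|Kk|kk
K/II-4 ? I-1×I-2: KK|Kk|kk
K/II-5 un ·: KK|Kk
K/III-1 ? II-4×II-5: KK|Kk|kk
K/III-2 un II-4×II-5: KK|Kk
K/III-3 ? II-3×II-2: KK|Kk|kk
⇒ K over [I-1,I-2,II-1,II-2,II-3,II-4,II-5,III-1,III-2,III-3]: 1846 consistent
U/I-1 ? ·: Uu|uu
U/I-2 un ·: Uu
U/II-1 ? I-1×I-2: UU|Uu|uu
U/II-2 ? I-1×I-2: UU|Uu|uu
U/II-3 ? ·: UU|Uu|uu
U/II-4 aff I-1×I-2: uu
U/II-5 aff ·: uu
U/III-1 ? II-4×II-5: uu
U/III-2 aff II-4×II-5: uu
U/III-3 un II-3×II-2: UU|Uu
⇒ U over [I-1,I-2,II-1,II-2,II-3,II-4,II-5,III-1,III-2,III-3]: 47 consistent

I-2 ∈ {KK Uu, Kk Uu}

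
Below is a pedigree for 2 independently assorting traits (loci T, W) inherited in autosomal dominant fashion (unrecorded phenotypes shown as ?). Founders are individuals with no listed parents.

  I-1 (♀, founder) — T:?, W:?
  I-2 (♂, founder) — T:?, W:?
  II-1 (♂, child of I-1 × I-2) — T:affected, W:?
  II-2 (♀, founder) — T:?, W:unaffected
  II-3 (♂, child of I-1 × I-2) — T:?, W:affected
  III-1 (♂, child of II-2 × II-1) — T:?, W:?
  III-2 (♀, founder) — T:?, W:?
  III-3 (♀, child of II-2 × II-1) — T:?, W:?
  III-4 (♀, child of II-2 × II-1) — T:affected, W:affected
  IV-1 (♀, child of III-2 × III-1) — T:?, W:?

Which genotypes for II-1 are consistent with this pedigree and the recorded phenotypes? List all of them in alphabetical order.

T/I-1 ? ·: tt|Tt|TT
T/I-2 ? ·: tt|Tt|TT
T/II-1 aff I-1×I-2: Tt|TT
T/II-2 ? ·: tt|Tt|TT
T/II-3 ? I-1×I-2: tt|Tt|TT
T/III-1 ? II-2×II-1: tt|Tt|TT
T/III-2 ? ·: tt|Tt|TT
T/III-3 ? II-2×II-1: tt|Tt|TT
T/III-4 aff II-2×II-1: Tt|TT
T/IV-1 ? III-2×III-1: tt|Tt|TT
⇒ T over [I-1,I-2,II-1,II-2,II-3,III-1,III-2,III-3,III-4,IV-1]: 2468 consistent
W/I-1 ? ·: ww|Ww|WW
W/I-2 ? ·: ww|Ww|WW
W/II-1 ? I-1×I-2: Ww|WW
W/II-2 un ·: ww
W/II-3 aff I-1×I-2: Ww|WW
W/III-1 ? II-2×II-1: ww|Ww
W/III-2 ? ·: ww|Ww|WW
W/III-3 ? II-2×II-1: ww|Ww
W/III-4 aff II-2×II-1: Ww
W/IV-1 ? III-2×III-1: ww|Ww|WW
⇒ W over [I-1,I-2,II-1,II-2,II-3,III-1,III-2,III-3,III-4,IV-1]: 269 consistent

II-1 ∈ {TT WW, TT Ww, Tt WW, Tt Ww}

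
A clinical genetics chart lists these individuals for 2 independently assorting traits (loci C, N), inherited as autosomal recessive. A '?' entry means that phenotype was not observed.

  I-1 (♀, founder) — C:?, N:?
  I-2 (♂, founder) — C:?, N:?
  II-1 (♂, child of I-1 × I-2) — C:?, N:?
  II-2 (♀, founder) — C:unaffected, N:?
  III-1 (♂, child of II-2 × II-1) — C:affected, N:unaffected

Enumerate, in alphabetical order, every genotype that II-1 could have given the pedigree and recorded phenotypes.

II-1 ∈ {Cc NN, Cc Nn, Cc nn, cc NN, cc Nn, cc nn}

C/I-1 ? ·: CC|Cc|cc
C/I-2 ? ·: CC|Cc|cc
C/II-1 ? I-1×I-2: Cc|cc
C/II-2 un ·: Cc
C/III-1 aff II-2×II-1: cc
⇒ C over [I-1,I-2,II-1,II-2,III-1]: 11 consistent
N/I-1 ? ·: NN|Nn|nn
N/I-2 ? ·: NN|Nn|nn
N/II-1 ? I-1×I-2: NN|Nn|nn
N/II-2 ? ·: NN|Nn|nn
N/III-1 un II-2×II-1: NN|Nn
⇒ N over [I-1,I-2,II-1,II-2,III-1]: 59 consistent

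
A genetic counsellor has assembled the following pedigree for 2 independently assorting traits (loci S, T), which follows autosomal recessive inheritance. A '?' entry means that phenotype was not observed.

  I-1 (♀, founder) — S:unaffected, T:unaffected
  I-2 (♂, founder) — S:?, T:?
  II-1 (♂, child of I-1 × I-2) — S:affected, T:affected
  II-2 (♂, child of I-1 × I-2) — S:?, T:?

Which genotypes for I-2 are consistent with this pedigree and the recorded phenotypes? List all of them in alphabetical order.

S/I-1 un ·: Ss
S/I-2 ? ·: Ss|ss
S/II-1 aff I-1×I-2: ss
S/II-2 ? I-1×I-2: SS|Ss|ss
⇒ S over [I-1,I-2,II-1,II-2]: 5 consistent
T/I-1 un ·: Tt
T/I-2 ? ·: Tt|tt
T/II-1 aff I-1×I-2: tt
T/II-2 ? I-1×I-2: TT|Tt|tt
⇒ T over [I-1,I-2,II-1,II-2]: 5 consistent

I-2 ∈ {Ss Tt, Ss tt, ss Tt, ss tt}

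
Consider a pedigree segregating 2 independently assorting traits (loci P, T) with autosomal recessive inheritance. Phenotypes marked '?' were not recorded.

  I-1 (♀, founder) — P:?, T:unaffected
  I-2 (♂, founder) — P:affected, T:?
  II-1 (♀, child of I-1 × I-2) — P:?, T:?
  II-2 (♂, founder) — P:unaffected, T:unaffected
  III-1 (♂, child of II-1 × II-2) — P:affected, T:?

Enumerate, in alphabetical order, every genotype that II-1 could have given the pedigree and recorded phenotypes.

P/I-1 ? ·: PP|Pp|pp
P/I-2 aff ·: pp
P/II-1 ? I-1×I-2: Pp|pp
P/II-2 un ·: Pp
P/III-1 aff II-1×II-2: pp
⇒ P over [I-1,I-2,II-1,II-2,III-1]: 4 consistent
T/I-1 un ·: TT|Tt
T/I-2 ? ·: TT|Tt|tt
T/II-1 ? I-1×I-2: TT|Tt|tt
T/II-2 un ·: TT|Tt
T/III-1 ? II-1×II-2: TT|Tt|tt
⇒ T over [I-1,I-2,II-1,II-2,III-1]: 43 consistent

II-1 ∈ {Pp TT, Pp Tt, Pp tt, pp TT, pp Tt, pp tt}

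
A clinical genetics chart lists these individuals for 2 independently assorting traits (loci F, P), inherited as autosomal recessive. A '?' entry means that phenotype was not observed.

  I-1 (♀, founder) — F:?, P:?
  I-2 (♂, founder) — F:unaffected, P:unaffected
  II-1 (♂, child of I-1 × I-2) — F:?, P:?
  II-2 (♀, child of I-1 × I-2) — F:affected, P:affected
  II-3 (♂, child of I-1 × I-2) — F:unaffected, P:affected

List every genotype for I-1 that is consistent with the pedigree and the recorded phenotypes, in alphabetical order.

I-1 ∈ {Ff Pp, Ff pp, ff Pp, ff pp}

F/I-1 ? ·: Ff|ff
F/I-2 un ·: Ff
F/II-1 ? I-1×I-2: FF|Ff|ff
F/II-2 aff I-1×I-2: ff
F/II-3 un I-1×I-2: FF|Ff
⇒ F over [I-1,I-2,II-1,II-2,II-3]: 8 consistent
P/I-1 ? ·: Pp|pp
P/I-2 un ·: Pp
P/II-1 ? I-1×I-2: PP|Pp|pp
P/II-2 aff I-1×I-2: pp
P/II-3 aff I-1×I-2: pp
⇒ P over [I-1,I-2,II-1,II-2,II-3]: 5 consistent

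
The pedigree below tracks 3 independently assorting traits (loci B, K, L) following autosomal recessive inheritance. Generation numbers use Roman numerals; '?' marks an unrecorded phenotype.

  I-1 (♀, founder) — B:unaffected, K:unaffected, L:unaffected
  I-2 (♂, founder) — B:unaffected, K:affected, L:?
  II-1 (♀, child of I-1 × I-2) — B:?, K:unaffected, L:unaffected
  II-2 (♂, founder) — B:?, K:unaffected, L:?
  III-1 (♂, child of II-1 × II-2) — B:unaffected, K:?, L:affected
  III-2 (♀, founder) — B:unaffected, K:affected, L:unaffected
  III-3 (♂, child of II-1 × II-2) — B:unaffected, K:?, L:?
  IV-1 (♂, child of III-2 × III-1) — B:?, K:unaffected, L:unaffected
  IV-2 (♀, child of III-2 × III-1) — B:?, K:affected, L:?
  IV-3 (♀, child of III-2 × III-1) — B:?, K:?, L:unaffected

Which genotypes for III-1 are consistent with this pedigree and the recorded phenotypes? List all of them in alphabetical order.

III-1 ∈ {BB Kk ll, Bb Kk ll}

B/I-1 un ·: BB|Bb
B/I-2 un ·: BB|Bb
B/II-1 ? I-1×I-2: BB|Bb|bb
B/II-2 ? ·: BB|Bb|bb
B/III-1 un II-1×II-2: BB|Bb
B/III-2 un ·: BB|Bb
B/III-3 un II-1×II-2: BB|Bb
B/IV-1 ? III-2×III-1: BB|Bb|bb
B/IV-2 ? III-2×III-1: BB|Bb|bb
B/IV-3 ? III-2×III-1: BB|Bb|bb
⇒ B over [I-1,I-2,II-1,II-2,III-1,III-2,III-3,IV-1,IV-2,IV-3]: 1231 consistent
K/I-1 un ·: KK|Kk
K/I-2 aff ·: kk
K/II-1 un I-1×I-2: Kk
K/II-2 un ·: KK|Kk
K/III-1 ? II-1×II-2: Kk
K/III-2 aff ·: kk
K/III-3 ? II-1×II-2: KK|Kk|kk
K/IV-1 un III-2×III-1: Kk
K/IV-2 aff III-2×III-1: kk
K/IV-3 ? III-2×III-1: Kk|kk
⇒ K over [I-1,I-2,II-1,II-2,III-1,III-2,III-3,IV-1,IV-2,IV-3]: 20 consistent
L/I-1 un ·: LL|Ll
L/I-2 ? ·: LL|Ll|ll
L/II-1 un I-1×I-2: Ll
L/II-2 ? ·: Ll|ll
L/III-1 aff II-1×II-2: ll
L/III-2 un ·: LL|Ll
L/III-3 ? II-1×II-2: LL|Ll|ll
L/IV-1 un III-2×III-1: Ll
L/IV-2 ? III-2×III-1: Ll|ll
L/IV-3 un III-2×III-1: Ll
⇒ L over [I-1,I-2,II-1,II-2,III-1,III-2,III-3,IV-1,IV-2,IV-3]: 75 consistent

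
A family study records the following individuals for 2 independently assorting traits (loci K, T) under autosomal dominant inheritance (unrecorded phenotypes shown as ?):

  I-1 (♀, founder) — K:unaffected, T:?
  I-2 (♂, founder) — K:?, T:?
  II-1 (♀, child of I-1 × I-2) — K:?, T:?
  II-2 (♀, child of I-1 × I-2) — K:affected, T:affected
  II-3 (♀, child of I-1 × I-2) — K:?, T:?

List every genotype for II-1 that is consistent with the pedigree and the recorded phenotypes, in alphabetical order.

K/I-1 un ·: kk
K/I-2 ? ·: Kk|KK
K/II-1 ? I-1×I-2: kk|Kk
K/II-2 aff I-1×I-2: Kk
K/II-3 ? I-1×I-2: kk|Kk
⇒ K over [I-1,I-2,II-1,II-2,II-3]: 5 consistent
T/I-1 ? ·: tt|Tt|TT
T/I-2 ? ·: tt|Tt|TT
T/II-1 ? I-1×I-2: tt|Tt|TT
T/II-2 aff I-1×I-2: Tt|TT
T/II-3 ? I-1×I-2: tt|Tt|TT
⇒ T over [I-1,I-2,II-1,II-2,II-3]: 45 consistent

II-1 ∈ {Kk TT, Kk Tt, Kk tt, kk TT, kk Tt, kk tt}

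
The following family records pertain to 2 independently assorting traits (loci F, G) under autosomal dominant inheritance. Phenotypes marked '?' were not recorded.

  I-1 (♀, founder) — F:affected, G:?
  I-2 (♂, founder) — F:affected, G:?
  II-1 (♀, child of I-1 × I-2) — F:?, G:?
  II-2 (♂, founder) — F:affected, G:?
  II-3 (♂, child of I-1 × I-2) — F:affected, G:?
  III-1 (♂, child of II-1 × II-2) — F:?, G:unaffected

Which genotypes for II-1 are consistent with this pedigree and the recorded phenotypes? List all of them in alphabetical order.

II-1 ∈ {FF Gg, FF gg, Ff Gg, Ff gg, ff Gg, ff gg}

F/I-1 aff ·: Ff|FF
F/I-2 aff ·: Ff|FF
F/II-1 ? I-1×I-2: ff|Ff|FF
F/II-2 aff ·: Ff|FF
F/II-3 aff I-1×I-2: Ff|FF
F/III-1 ? II-1×II-2: ff|Ff|FF
⇒ F over [I-1,I-2,II-1,II-2,II-3,III-1]: 57 consistent
G/I-1 ? ·: gg|Gg|GG
G/I-2 ? ·: gg|Gg|GG
G/II-1 ? I-1×I-2: gg|Gg
G/II-2 ? ·: gg|Gg
G/II-3 ? I-1×I-2: gg|Gg|GG
G/III-1 un II-1×II-2: gg
⇒ G over [I-1,I-2,II-1,II-2,II-3,III-1]: 42 consistent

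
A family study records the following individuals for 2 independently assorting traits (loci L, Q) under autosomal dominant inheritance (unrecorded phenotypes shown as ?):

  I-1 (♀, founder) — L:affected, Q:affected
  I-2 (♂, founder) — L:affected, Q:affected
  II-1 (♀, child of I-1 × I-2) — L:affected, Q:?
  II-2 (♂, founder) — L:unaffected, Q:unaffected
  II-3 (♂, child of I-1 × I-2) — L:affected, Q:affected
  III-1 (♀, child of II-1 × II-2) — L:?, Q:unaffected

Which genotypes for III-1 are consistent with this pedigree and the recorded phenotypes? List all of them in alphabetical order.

L/I-1 aff ·: Ll|LL
L/I-2 aff ·: Ll|LL
L/II-1 aff I-1×I-2: Ll|LL
L/II-2 un ·: ll
L/II-3 aff I-1×I-2: Ll|LL
L/III-1 ? II-1×II-2: ll|Ll
⇒ L over [I-1,I-2,II-1,II-2,II-3,III-1]: 19 consistent
Q/I-1 aff ·: Qq|QQ
Q/I-2 aff ·: Qq|QQ
Q/II-1 ? I-1×I-2: qq|Qq
Q/II-2 un ·: qq
Q/II-3 aff I-1×I-2: Qq|QQ
Q/III-1 un II-1×II-2: qq
⇒ Q over [I-1,I-2,II-1,II-2,II-3,III-1]: 8 consistent

III-1 ∈ {Ll qq, ll qq}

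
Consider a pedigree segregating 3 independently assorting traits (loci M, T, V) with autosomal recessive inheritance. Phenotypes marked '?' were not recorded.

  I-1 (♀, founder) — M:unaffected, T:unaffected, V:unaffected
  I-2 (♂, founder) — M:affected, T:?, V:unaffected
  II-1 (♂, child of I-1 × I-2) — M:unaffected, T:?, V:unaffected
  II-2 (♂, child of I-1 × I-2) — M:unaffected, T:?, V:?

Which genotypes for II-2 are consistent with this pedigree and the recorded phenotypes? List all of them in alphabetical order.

II-2 ∈ {Mm TT VV, Mm TT Vv, Mm TT vv, Mm Tt VV, Mm Tt Vv, Mm Tt vv, Mm tt VV, Mm tt Vv, Mm tt vv}

M/I-1 un ·: MM|Mm
M/I-2 aff ·: mm
M/II-1 un I-1×I-2: Mm
M/II-2 un I-1×I-2: Mm
⇒ M over [I-1,I-2,II-1,II-2]: 2 consistent
T/I-1 un ·: TT|Tt
T/I-2 ? ·: TT|Tt|tt
T/II-1 ? I-1×I-2: TT|Tt|tt
T/II-2 ? I-1×I-2: TT|Tt|tt
⇒ T over [I-1,I-2,II-1,II-2]: 23 consistent
V/I-1 un ·: VV|Vv
V/I-2 un ·: VV|Vv
V/II-1 un I-1×I-2: VV|Vv
V/II-2 ? I-1×I-2: VV|Vv|vv
⇒ V over [I-1,I-2,II-1,II-2]: 15 consistent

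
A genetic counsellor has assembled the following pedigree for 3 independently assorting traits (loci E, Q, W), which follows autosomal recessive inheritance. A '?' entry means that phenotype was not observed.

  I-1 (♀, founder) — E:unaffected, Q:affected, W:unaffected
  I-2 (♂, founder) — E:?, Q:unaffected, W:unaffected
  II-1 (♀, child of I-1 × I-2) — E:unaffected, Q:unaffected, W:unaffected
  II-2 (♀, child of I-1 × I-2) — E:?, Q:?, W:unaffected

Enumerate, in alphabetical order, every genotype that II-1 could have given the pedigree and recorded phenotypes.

II-1 ∈ {EE Qq WW, EE Qq Ww, Ee Qq WW, Ee Qq Ww}

E/I-1 un ·: EE|Ee
E/I-2 ? ·: EE|Ee|ee
E/II-1 un I-1×I-2: EE|Ee
E/II-2 ? I-1×I-2: EE|Ee|ee
⇒ E over [I-1,I-2,II-1,II-2]: 18 consistent
Q/I-1 aff ·: qq
Q/I-2 un ·: QQ|Qq
Q/II-1 un I-1×I-2: Qq
Q/II-2 ? I-1×I-2: Qq|qq
⇒ Q over [I-1,I-2,II-1,II-2]: 3 consistent
W/I-1 un ·: WW|Ww
W/I-2 un ·: WW|Ww
W/II-1 un I-1×I-2: WW|Ww
W/II-2 un I-1×I-2: WW|Ww
⇒ W over [I-1,I-2,II-1,II-2]: 13 consistent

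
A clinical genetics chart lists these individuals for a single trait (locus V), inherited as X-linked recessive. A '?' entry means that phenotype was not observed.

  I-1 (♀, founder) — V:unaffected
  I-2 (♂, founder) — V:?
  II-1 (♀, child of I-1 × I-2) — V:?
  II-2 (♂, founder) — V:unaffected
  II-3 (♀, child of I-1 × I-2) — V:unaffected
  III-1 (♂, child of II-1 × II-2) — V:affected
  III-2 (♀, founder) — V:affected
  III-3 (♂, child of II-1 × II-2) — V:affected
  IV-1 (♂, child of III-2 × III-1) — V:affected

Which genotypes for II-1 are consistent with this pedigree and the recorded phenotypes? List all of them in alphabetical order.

V/I-1 un ·: X^VX^V|X^VX^v
V/I-2 ? ·: X^VY|X^vY
V/II-1 ? I-1×I-2: X^VX^v|X^vX^v
V/II-2 un ·: X^VY
V/II-3 un I-1×I-2: X^VX^V|X^VX^v
V/III-1 aff II-1×II-2: X^vY
V/III-2 aff ·: X^vX^v
V/III-3 aff II-1×II-2: X^vY
V/IV-1 aff III-2×III-1: X^vY
⇒ V over [I-1,I-2,II-1,II-2,II-3,III-1,III-2,III-3,IV-1]: 5 consistent

II-1 ∈ {X^VX^v, X^vX^v}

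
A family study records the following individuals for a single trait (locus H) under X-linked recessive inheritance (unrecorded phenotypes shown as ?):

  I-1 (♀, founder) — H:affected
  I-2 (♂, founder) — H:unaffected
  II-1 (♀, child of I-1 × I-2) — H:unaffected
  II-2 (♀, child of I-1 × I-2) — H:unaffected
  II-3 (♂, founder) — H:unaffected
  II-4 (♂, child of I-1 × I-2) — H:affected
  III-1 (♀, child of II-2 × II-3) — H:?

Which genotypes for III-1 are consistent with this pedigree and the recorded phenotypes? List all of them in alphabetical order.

III-1 ∈ {X^HX^H, X^HX^h}

H/I-1 aff ·: X^hX^h
H/I-2 un ·: X^HY
H/II-1 un I-1×I-2: X^HX^h
H/II-2 un I-1×I-2: X^HX^h
H/II-3 un ·: X^HY
H/II-4 aff I-1×I-2: X^hY
H/III-1 ? II-2×II-3: X^HX^H|X^HX^h
⇒ H over [I-1,I-2,II-1,II-2,II-3,II-4,III-1]: 2 consistent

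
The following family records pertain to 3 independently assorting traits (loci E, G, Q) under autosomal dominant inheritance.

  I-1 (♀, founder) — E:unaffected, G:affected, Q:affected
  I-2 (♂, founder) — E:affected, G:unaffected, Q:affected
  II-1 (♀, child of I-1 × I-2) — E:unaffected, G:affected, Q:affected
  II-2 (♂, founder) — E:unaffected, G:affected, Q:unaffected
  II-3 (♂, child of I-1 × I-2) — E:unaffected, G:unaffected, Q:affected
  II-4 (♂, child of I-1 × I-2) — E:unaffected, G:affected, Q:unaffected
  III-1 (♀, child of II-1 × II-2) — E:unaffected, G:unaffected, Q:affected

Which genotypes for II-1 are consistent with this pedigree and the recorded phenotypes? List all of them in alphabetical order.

II-1 ∈ {ee Gg QQ, ee Gg Qq}

E/I-1 un ·: ee
E/I-2 aff ·: Ee
E/II-1 un I-1×I-2: ee
E/II-2 un ·: ee
E/II-3 un I-1×I-2: ee
E/II-4 un I-1×I-2: ee
E/III-1 un II-1×II-2: ee
⇒ E over [I-1,I-2,II-1,II-2,II-3,II-4,III-1]: 1 consistent
G/I-1 aff ·: Gg
G/I-2 un ·: gg
G/II-1 aff I-1×I-2: Gg
G/II-2 aff ·: Gg
G/II-3 un I-1×I-2: gg
G/II-4 aff I-1×I-2: Gg
G/III-1 un II-1×II-2: gg
⇒ G over [I-1,I-2,II-1,II-2,II-3,II-4,III-1]: 1 consistent
Q/I-1 aff ·: Qq
Q/I-2 aff ·: Qq
Q/II-1 aff I-1×I-2: Qq|QQ
Q/II-2 un ·: qq
Q/II-3 aff I-1×I-2: Qq|QQ
Q/II-4 un I-1×I-2: qq
Q/III-1 aff II-1×II-2: Qq
⇒ Q over [I-1,I-2,II-1,II-2,II-3,II-4,III-1]: 4 consistent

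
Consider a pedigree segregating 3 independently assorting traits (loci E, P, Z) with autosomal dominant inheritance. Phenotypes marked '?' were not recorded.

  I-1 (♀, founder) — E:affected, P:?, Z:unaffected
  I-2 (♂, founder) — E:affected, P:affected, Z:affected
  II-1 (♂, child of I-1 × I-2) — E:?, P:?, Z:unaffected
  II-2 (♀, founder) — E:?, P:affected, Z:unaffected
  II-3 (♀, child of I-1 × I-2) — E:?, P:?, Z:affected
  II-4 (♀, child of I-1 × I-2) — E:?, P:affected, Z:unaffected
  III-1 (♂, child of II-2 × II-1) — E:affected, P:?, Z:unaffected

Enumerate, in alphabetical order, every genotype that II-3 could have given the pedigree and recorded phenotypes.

E/I-1 aff ·: Ee|EE
E/I-2 aff ·: Ee|EE
E/II-1 ? I-1×I-2: ee|Ee|EE
E/II-2 ? ·: ee|Ee|EE
E/II-3 ? I-1×I-2: ee|Ee|EE
E/II-4 ? I-1×I-2: ee|Ee|EE
E/III-1 aff II-2×II-1: Ee|EE
⇒ E over [I-1,I-2,II-1,II-2,II-3,II-4,III-1]: 175 consistent
P/I-1 ? ·: pp|Pp|PP
P/I-2 aff ·: Pp|PP
P/II-1 ? I-1×I-2: pp|Pp|PP
P/II-2 aff ·: Pp|PP
P/II-3 ? I-1×I-2: pp|Pp|PP
P/II-4 aff I-1×I-2: Pp|PP
P/III-1 ? II-2×II-1: pp|Pp|PP
⇒ P over [I-1,I-2,II-1,II-2,II-3,II-4,III-1]: 154 consistent
Z/I-1 un ·: zz
Z/I-2 aff ·: Zz
Z/II-1 un I-1×I-2: zz
Z/II-2 un ·: zz
Z/II-3 aff I-1×I-2: Zz
Z/II-4 un I-1×I-2: zz
Z/III-1 un II-2×II-1: zz
⇒ Z over [I-1,I-2,II-1,II-2,II-3,II-4,III-1]: 1 consistent

II-3 ∈ {EE PP Zz, EE Pp Zz, EE pp Zz, Ee PP Zz, Ee Pp Zz, Ee pp Zz, ee PP Zz, ee Pp Zz, ee pp Zz}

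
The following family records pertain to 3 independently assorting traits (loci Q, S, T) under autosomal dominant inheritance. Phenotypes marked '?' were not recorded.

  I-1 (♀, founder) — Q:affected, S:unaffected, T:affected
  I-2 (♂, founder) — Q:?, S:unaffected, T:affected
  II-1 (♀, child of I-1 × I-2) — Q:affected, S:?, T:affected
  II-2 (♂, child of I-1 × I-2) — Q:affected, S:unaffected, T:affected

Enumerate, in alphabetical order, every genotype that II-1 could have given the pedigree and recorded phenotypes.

II-1 ∈ {QQ ss TT, QQ ss Tt, Qq ss TT, Qq ss Tt}

Q/I-1 aff ·: Qq|QQ
Q/I-2 ? ·: qq|Qq|QQ
Q/II-1 aff I-1×I-2: Qq|QQ
Q/II-2 aff I-1×I-2: Qq|QQ
⇒ Q over [I-1,I-2,II-1,II-2]: 15 consistent
S/I-1 un ·: ss
S/I-2 un ·: ss
S/II-1 ? I-1×I-2: ss
S/II-2 un I-1×I-2: ss
⇒ S over [I-1,I-2,II-1,II-2]: 1 consistent
T/I-1 aff ·: Tt|TT
T/I-2 aff ·: Tt|TT
T/II-1 aff I-1×I-2: Tt|TT
T/II-2 aff I-1×I-2: Tt|TT
⇒ T over [I-1,I-2,II-1,II-2]: 13 consistent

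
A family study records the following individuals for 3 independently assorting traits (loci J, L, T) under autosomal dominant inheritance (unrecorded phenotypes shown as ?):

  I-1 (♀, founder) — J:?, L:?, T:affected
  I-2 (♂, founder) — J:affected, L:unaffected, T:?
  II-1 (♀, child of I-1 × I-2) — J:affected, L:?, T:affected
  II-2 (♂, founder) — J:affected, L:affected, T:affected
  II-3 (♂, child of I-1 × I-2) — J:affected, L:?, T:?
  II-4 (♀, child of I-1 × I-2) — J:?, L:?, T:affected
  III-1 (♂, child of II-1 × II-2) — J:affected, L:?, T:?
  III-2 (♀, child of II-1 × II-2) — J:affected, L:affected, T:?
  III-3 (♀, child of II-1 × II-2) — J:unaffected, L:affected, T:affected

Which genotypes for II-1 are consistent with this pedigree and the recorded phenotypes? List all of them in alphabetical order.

J/I-1 ? ·: jj|Jj|JJ
J/I-2 aff ·: Jj|JJ
J/II-1 aff I-1×I-2: Jj
J/II-2 aff ·: Jj
J/II-3 aff I-1×I-2: Jj|JJ
J/II-4 ? I-1×I-2: jj|Jj|JJ
J/III-1 aff II-1×II-2: Jj|JJ
J/III-2 aff II-1×II-2: Jj|JJ
J/III-3 un II-1×II-2: jj
⇒ J over [I-1,I-2,II-1,II-2,II-3,II-4,III-1,III-2,III-3]: 68 consistent
L/I-1 ? ·: ll|Ll|LL
L/I-2 un ·: ll
L/II-1 ? I-1×I-2: ll|Ll
L/II-2 aff ·: Ll|LL
L/II-3 ? I-1×I-2: ll|Ll
L/II-4 ? I-1×I-2: ll|Ll
L/III-1 ? II-1×II-2: ll|Ll|LL
L/III-2 aff II-1×II-2: Ll|LL
L/III-3 aff II-1×II-2: Ll|LL
⇒ L over [I-1,I-2,II-1,II-2,II-3,II-4,III-1,III-2,III-3]: 115 consistent
T/I-1 aff ·: Tt|TT
T/I-2 ? ·: tt|Tt|TT
T/II-1 aff I-1×I-2: Tt|TT
T/II-2 aff ·: Tt|TT
T/II-3 ? I-1×I-2: tt|Tt|TT
T/II-4 aff I-1×I-2: Tt|TT
T/III-1 ? II-1×II-2: tt|Tt|TT
T/III-2 ? II-1×II-2: tt|Tt|TT
T/III-3 aff II-1×II-2: Tt|TT
⇒ T over [I-1,I-2,II-1,II-2,II-3,II-4,III-1,III-2,III-3]: 577 consistent

II-1 ∈ {Jj Ll TT, Jj Ll Tt, Jj ll TT, Jj ll Tt}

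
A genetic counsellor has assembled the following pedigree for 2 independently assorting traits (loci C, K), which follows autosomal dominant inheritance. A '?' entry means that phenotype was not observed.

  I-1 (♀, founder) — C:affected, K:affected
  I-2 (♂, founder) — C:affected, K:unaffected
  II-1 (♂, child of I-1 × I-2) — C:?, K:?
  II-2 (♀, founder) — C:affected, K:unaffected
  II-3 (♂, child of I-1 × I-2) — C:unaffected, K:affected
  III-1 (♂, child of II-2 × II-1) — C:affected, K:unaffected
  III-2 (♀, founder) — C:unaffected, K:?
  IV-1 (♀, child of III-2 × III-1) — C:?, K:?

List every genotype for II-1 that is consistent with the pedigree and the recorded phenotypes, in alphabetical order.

C/I-1 aff ·: Cc
C/I-2 aff ·: Cc
C/II-1 ? I-1×I-2: cc|Cc|CC
C/II-2 aff ·: Cc|CC
C/II-3 un I-1×I-2: cc
C/III-1 aff II-2×II-1: Cc|CC
C/III-2 un ·: cc
C/IV-1 ? III-2×III-1: cc|Cc
⇒ C over [I-1,I-2,II-1,II-2,II-3,III-1,III-2,IV-1]: 14 consistent
K/I-1 aff ·: Kk|KK
K/I-2 un ·: kk
K/II-1 ? I-1×I-2: kk|Kk
K/II-2 un ·: kk
K/II-3 aff I-1×I-2: Kk
K/III-1 un II-2×II-1: kk
K/III-2 ? ·: kk|Kk|KK
K/IV-1 ? III-2×III-1: kk|Kk
⇒ K over [I-1,I-2,II-1,II-2,II-3,III-1,III-2,IV-1]: 12 consistent

II-1 ∈ {CC Kk, CC kk, Cc Kk, Cc kk, cc Kk, cc kk}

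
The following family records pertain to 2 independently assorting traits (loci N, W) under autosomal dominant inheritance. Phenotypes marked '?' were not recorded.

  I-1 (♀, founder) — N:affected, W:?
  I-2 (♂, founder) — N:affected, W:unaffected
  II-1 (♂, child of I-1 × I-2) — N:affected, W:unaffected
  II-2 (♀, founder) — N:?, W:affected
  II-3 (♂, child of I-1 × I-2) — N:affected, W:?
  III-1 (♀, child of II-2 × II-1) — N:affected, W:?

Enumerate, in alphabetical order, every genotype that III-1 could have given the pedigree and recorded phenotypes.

III-1 ∈ {NN Ww, NN ww, Nn Ww, Nn ww}

N/I-1 aff ·: Nn|NN
N/I-2 aff ·: Nn|NN
N/II-1 aff I-1×I-2: Nn|NN
N/II-2 ? ·: nn|Nn|NN
N/II-3 aff I-1×I-2: Nn|NN
N/III-1 aff II-2×II-1: Nn|NN
⇒ N over [I-1,I-2,II-1,II-2,II-3,III-1]: 58 consistent
W/I-1 ? ·: ww|Ww
W/I-2 un ·: ww
W/II-1 un I-1×I-2: ww
W/II-2 aff ·: Ww|WW
W/II-3 ? I-1×I-2: ww|Ww
W/III-1 ? II-2×II-1: ww|Ww
⇒ W over [I-1,I-2,II-1,II-2,II-3,III-1]: 9 consistent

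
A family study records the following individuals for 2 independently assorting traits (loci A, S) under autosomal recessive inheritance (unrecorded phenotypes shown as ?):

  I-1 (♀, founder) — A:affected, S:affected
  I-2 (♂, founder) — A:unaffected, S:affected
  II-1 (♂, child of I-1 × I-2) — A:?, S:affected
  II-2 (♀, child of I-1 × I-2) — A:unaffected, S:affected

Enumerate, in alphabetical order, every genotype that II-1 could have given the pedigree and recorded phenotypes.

II-1 ∈ {Aa ss, aa ss}

A/I-1 aff ·: aa
A/I-2 un ·: AA|Aa
A/II-1 ? I-1×I-2: Aa|aa
A/II-2 un I-1×I-2: Aa
⇒ A over [I-1,I-2,II-1,II-2]: 3 consistent
S/I-1 aff ·: ss
S/I-2 aff ·: ss
S/II-1 aff I-1×I-2: ss
S/II-2 aff I-1×I-2: ss
⇒ S over [I-1,I-2,II-1,II-2]: 1 consistent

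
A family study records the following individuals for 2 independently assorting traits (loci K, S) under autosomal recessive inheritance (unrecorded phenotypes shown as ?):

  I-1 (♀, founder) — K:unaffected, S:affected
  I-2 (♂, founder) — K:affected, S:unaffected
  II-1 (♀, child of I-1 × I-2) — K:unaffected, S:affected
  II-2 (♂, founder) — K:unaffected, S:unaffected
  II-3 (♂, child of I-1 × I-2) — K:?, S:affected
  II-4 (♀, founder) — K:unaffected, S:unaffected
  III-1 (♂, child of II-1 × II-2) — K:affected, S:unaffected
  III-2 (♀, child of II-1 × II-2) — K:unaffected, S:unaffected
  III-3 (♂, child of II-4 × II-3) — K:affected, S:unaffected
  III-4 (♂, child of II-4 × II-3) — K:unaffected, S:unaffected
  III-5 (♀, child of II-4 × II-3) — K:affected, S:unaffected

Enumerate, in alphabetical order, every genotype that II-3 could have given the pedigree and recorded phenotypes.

K/I-1 un ·: KK|Kk
K/I-2 aff ·: kk
K/II-1 un I-1×I-2: Kk
K/II-2 un ·: Kk
K/II-3 ? I-1×I-2: Kk|kk
K/II-4 un ·: Kk
K/III-1 aff II-1×II-2: kk
K/III-2 un II-1×II-2: KK|Kk
K/III-3 aff II-4×II-3: kk
K/III-4 un II-4×II-3: KK|Kk
K/III-5 aff II-4×II-3: kk
⇒ K over [I-1,I-2,II-1,II-2,II-3,II-4,III-1,III-2,III-3,III-4,III-5]: 10 consistent
S/I-1 aff ·: ss
S/I-2 un ·: Ss
S/II-1 aff I-1×I-2: ss
S/II-2 un ·: SS|Ss
S/II-3 aff I-1×I-2: ss
S/II-4 un ·: SS|Ss
S/III-1 un II-1×II-2: Ss
S/III-2 un II-1×II-2: Ss
S/III-3 un II-4×II-3: Ss
S/III-4 un II-4×II-3: Ss
S/III-5 un II-4×II-3: Ss
⇒ S over [I-1,I-2,II-1,II-2,II-3,II-4,III-1,III-2,III-3,III-4,III-5]: 4 consistent

II-3 ∈ {Kk ss, kk ss}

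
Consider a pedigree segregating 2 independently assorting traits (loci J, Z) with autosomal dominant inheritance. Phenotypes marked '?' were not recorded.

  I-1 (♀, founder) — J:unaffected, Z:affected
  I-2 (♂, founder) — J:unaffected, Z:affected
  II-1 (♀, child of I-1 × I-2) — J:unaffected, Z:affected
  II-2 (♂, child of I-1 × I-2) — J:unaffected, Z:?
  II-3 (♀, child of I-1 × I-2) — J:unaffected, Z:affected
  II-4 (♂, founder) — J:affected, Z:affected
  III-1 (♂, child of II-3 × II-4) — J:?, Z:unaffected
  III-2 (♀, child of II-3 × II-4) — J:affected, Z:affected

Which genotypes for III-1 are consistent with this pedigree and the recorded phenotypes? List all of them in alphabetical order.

J/I-1 un ·: jj
J/I-2 un ·: jj
J/II-1 un I-1×I-2: jj
J/II-2 un I-1×I-2: jj
J/II-3 un I-1×I-2: jj
J/II-4 aff ·: Jj|JJ
J/III-1 ? II-3×II-4: jj|Jj
J/III-2 aff II-3×II-4: Jj
⇒ J over [I-1,I-2,II-1,II-2,II-3,II-4,III-1,III-2]: 3 consistent
Z/I-1 aff ·: Zz|ZZ
Z/I-2 aff ·: Zz|ZZ
Z/II-1 aff I-1×I-2: Zz|ZZ
Z/II-2 ? I-1×I-2: zz|Zz|ZZ
Z/II-3 aff I-1×I-2: Zz
Z/II-4 aff ·: Zz
Z/III-1 un II-3×II-4: zz
Z/III-2 aff II-3×II-4: Zz|ZZ
⇒ Z over [I-1,I-2,II-1,II-2,II-3,II-4,III-1,III-2]: 28 consistent

III-1 ∈ {Jj zz, jj zz}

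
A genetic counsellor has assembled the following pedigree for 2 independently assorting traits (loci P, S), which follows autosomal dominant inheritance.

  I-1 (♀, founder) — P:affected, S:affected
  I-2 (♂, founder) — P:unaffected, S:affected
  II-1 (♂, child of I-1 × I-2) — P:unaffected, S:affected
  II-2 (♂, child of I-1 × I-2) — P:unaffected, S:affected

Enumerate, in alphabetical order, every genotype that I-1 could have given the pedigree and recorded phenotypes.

I-1 ∈ {Pp SS, Pp Ss}

P/I-1 aff ·: Pp
P/I-2 un ·: pp
P/II-1 un I-1×I-2: pp
P/II-2 un I-1×I-2: pp
⇒ P over [I-1,I-2,II-1,II-2]: 1 consistent
S/I-1 aff ·: Ss|SS
S/I-2 aff ·: Ss|SS
S/II-1 aff I-1×I-2: Ss|SS
S/II-2 aff I-1×I-2: Ss|SS
⇒ S over [I-1,I-2,II-1,II-2]: 13 consistent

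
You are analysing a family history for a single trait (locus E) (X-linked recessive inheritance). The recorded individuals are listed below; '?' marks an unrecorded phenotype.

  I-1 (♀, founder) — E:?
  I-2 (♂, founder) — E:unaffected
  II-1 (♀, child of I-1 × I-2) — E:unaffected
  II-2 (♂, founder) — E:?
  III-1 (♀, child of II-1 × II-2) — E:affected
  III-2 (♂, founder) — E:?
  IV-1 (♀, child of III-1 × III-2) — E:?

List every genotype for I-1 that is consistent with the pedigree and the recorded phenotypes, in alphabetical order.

E/I-1 ? ·: X^EX^e|X^eX^e
E/I-2 un ·: X^EY
E/II-1 un I-1×I-2: X^EX^e
E/II-2 ? ·: X^eY
E/III-1 aff II-1×II-2: X^eX^e
E/III-2 ? ·: X^EY|X^eY
E/IV-1 ? III-1×III-2: X^EX^e|X^eX^e
⇒ E over [I-1,I-2,II-1,II-2,III-1,III-2,IV-1]: 4 consistent

I-1 ∈ {X^EX^e, X^eX^e}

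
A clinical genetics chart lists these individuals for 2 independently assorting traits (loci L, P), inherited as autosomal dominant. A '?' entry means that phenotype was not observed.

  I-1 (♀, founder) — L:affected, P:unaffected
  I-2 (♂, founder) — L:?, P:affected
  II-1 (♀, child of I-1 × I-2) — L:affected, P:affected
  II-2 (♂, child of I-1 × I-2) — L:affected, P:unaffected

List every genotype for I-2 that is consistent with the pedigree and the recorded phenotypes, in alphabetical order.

L/I-1 aff ·: Ll|LL
L/I-2 ? ·: ll|Ll|LL
L/II-1 aff I-1×I-2: Ll|LL
L/II-2 aff I-1×I-2: Ll|LL
⇒ L over [I-1,I-2,II-1,II-2]: 15 consistent
P/I-1 un ·: pp
P/I-2 aff ·: Pp
P/II-1 aff I-1×I-2: Pp
P/II-2 un I-1×I-2: pp
⇒ P over [I-1,I-2,II-1,II-2]: 1 consistent

I-2 ∈ {LL Pp, Ll Pp, ll Pp}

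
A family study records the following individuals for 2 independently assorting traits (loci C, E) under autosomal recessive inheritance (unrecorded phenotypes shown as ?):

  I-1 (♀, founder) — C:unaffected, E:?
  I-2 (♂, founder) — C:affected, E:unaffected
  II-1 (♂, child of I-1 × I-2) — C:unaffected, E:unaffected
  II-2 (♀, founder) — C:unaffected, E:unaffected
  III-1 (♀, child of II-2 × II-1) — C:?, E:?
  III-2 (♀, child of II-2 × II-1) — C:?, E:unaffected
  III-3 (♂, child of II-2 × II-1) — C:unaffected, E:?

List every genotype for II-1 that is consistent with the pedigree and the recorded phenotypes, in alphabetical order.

II-1 ∈ {Cc EE, Cc Ee}

C/I-1 un ·: CC|Cc
C/I-2 aff ·: cc
C/II-1 un I-1×I-2: Cc
C/II-2 un ·: CC|Cc
C/III-1 ? II-2×II-1: CC|Cc|cc
C/III-2 ? II-2×II-1: CC|Cc|cc
C/III-3 un II-2×II-1: CC|Cc
⇒ C over [I-1,I-2,II-1,II-2,III-1,III-2,III-3]: 52 consistent
E/I-1 ? ·: EE|Ee|ee
E/I-2 un ·: EE|Ee
E/II-1 un I-1×I-2: EE|Ee
E/II-2 un ·: EE|Ee
E/III-1 ? II-2×II-1: EE|Ee|ee
E/III-2 un II-2×II-1: EE|Ee
E/III-3 ? II-2×II-1: EE|Ee|ee
⇒ E over [I-1,I-2,II-1,II-2,III-1,III-2,III-3]: 166 consistent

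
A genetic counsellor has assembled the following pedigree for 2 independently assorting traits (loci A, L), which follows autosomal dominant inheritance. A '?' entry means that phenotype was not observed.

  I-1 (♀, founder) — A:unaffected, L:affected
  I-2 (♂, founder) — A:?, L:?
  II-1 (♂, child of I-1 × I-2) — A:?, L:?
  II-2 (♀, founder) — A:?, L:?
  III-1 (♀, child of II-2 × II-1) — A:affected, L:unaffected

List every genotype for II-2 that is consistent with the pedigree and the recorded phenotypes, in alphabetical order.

A/I-1 un ·: aa
A/I-2 ? ·: aa|Aa|AA
A/II-1 ? I-1×I-2: aa|Aa
A/II-2 ? ·: aa|Aa|AA
A/III-1 aff II-2×II-1: Aa|AA
⇒ A over [I-1,I-2,II-1,II-2,III-1]: 14 consistent
L/I-1 aff ·: Ll|LL
L/I-2 ? ·: ll|Ll|LL
L/II-1 ? I-1×I-2: ll|Ll
L/II-2 ? ·: ll|Ll
L/III-1 un II-2×II-1: ll
⇒ L over [I-1,I-2,II-1,II-2,III-1]: 14 consistent

II-2 ∈ {AA Ll, AA ll, Aa Ll, Aa ll, aa Ll, aa ll}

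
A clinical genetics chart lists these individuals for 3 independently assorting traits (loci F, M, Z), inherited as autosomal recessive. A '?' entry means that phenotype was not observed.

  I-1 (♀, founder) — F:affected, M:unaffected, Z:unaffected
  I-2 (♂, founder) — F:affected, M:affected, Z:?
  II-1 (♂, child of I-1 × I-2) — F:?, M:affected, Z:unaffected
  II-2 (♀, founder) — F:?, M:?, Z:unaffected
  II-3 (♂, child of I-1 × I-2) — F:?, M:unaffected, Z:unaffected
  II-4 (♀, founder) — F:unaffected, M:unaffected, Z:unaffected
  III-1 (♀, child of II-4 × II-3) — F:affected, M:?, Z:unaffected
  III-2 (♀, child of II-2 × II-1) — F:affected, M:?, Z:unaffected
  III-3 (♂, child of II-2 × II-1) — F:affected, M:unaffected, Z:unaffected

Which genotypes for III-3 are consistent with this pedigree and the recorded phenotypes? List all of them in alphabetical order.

III-3 ∈ {ff Mm ZZ, ff Mm Zz}

F/I-1 aff ·: ff
F/I-2 aff ·: ff
F/II-1 ? I-1×I-2: ff
F/II-2 ? ·: Ff|ff
F/II-3 ? I-1×I-2: ff
F/II-4 un ·: Ff
F/III-1 aff II-4×II-3: ff
F/III-2 aff II-2×II-1: ff
F/III-3 aff II-2×II-1: ff
⇒ F over [I-1,I-2,II-1,II-2,II-3,II-4,III-1,III-2,III-3]: 2 consistent
M/I-1 un ·: Mm
M/I-2 aff ·: mm
M/II-1 aff I-1×I-2: mm
M/II-2 ? ·: MM|Mm
M/II-3 un I-1×I-2: Mm
M/II-4 un ·: MM|Mm
M/III-1 ? II-4×II-3: MM|Mm|mm
M/III-2 ? II-2×II-1: Mm|mm
M/III-3 un II-2×II-1: Mm
⇒ M over [I-1,I-2,II-1,II-2,II-3,II-4,III-1,III-2,III-3]: 15 consistent
Z/I-1 un ·: ZZ|Zz
Z/I-2 ? ·: ZZ|Zz|zz
Z/II-1 un I-1×I-2: ZZ|Zz
Z/II-2 un ·: ZZ|Zz
Z/II-3 un I-1×I-2: ZZ|Zz
Z/II-4 un ·: ZZ|Zz
Z/III-1 un II-4×II-3: ZZ|Zz
Z/III-2 un II-2×II-1: ZZ|Zz
Z/III-3 un II-2×II-1: ZZ|Zz
⇒ Z over [I-1,I-2,II-1,II-2,II-3,II-4,III-1,III-2,III-3]: 352 consistent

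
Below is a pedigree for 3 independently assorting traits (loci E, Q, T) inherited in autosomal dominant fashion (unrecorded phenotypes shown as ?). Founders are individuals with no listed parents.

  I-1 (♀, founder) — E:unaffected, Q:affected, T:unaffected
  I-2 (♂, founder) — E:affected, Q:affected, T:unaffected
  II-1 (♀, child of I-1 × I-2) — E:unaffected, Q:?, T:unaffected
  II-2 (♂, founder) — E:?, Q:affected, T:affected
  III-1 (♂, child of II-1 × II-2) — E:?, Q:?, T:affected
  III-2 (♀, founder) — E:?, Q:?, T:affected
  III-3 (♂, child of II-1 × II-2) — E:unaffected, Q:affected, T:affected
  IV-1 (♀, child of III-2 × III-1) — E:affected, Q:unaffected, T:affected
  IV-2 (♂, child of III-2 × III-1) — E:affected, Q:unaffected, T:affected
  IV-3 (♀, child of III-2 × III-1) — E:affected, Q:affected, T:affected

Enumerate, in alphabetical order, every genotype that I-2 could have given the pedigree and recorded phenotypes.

E/I-1 un ·: ee
E/I-2 aff ·: Ee
E/II-1 un I-1×I-2: ee
E/II-2 ? ·: ee|Ee
E/III-1 ? II-1×II-2: ee|Ee
E/III-2 ? ·: ee|Ee|EE
E/III-3 un II-1×II-2: ee
E/IV-1 aff III-2×III-1: Ee|EE
E/IV-2 aff III-2×III-1: Ee|EE
E/IV-3 aff III-2×III-1: Ee|EE
⇒ E over [I-1,I-2,II-1,II-2,III-1,III-2,III-3,IV-1,IV-2,IV-3]: 21 consistent
Q/I-1 aff ·: Qq|QQ
Q/I-2 aff ·: Qq|QQ
Q/II-1 ? I-1×I-2: qq|Qq|QQ
Q/II-2 aff ·: Qq|QQ
Q/III-1 ? II-1×II-2: qq|Qq
Q/III-2 ? ·: qq|Qq
Q/III-3 aff II-1×II-2: Qq|QQ
Q/IV-1 un III-2×III-1: qq
Q/IV-2 un III-2×III-1: qq
Q/IV-3 aff III-2×III-1: Qq|QQ
⇒ Q over [I-1,I-2,II-1,II-2,III-1,III-2,III-3,IV-1,IV-2,IV-3]: 73 consistent
T/I-1 un ·: tt
T/I-2 un ·: tt
T/II-1 un I-1×I-2: tt
T/II-2 aff ·: Tt|TT
T/III-1 aff II-1×II-2: Tt
T/III-2 aff ·: Tt|TT
T/III-3 aff II-1×II-2: Tt
T/IV-1 aff III-2×III-1: Tt|TT
T/IV-2 aff III-2×III-1: Tt|TT
T/IV-3 aff III-2×III-1: Tt|TT
⇒ T over [I-1,I-2,II-1,II-2,III-1,III-2,III-3,IV-1,IV-2,IV-3]: 32 consistent

I-2 ∈ {Ee QQ tt, Ee Qq tt}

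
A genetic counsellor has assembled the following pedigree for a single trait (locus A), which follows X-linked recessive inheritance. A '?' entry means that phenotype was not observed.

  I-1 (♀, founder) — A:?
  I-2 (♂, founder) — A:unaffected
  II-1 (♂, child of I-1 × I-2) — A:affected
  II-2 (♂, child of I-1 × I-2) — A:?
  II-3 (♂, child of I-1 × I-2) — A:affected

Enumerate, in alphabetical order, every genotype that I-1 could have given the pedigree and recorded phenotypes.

A/I-1 ? ·: X^AX^a|X^aX^a
A/I-2 un ·: X^AY
A/II-1 aff I-1×I-2: X^aY
A/II-2 ? I-1×I-2: X^AY|X^aY
A/II-3 aff I-1×I-2: X^aY
⇒ A over [I-1,I-2,II-1,II-2,II-3]: 3 consistent

I-1 ∈ {X^AX^a, X^aX^a}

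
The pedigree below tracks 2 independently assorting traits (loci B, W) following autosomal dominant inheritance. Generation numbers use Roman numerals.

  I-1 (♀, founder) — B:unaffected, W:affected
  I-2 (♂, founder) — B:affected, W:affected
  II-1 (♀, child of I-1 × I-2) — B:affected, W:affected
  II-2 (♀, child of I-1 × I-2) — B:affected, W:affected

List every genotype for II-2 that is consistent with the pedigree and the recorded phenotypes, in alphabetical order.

II-2 ∈ {Bb WW, Bb Ww}

B/I-1 un ·: bb
B/I-2 aff ·: Bb|BB
B/II-1 aff I-1×I-2: Bb
B/II-2 aff I-1×I-2: Bb
⇒ B over [I-1,I-2,II-1,II-2]: 2 consistent
W/I-1 aff ·: Ww|WW
W/I-2 aff ·: Ww|WW
W/II-1 aff I-1×I-2: Ww|WW
W/II-2 aff I-1×I-2: Ww|WW
⇒ W over [I-1,I-2,II-1,II-2]: 13 consistent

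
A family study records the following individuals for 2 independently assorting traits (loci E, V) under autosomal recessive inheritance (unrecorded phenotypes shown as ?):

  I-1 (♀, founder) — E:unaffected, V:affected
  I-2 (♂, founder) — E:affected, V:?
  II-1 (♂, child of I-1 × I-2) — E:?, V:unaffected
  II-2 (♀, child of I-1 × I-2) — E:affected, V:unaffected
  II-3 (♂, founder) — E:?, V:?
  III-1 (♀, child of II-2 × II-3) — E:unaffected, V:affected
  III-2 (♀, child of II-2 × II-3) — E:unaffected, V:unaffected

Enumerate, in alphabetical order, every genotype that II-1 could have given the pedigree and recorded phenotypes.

II-1 ∈ {Ee Vv, ee Vv}

E/I-1 un ·: Ee
E/I-2 aff ·: ee
E/II-1 ? I-1×I-2: Ee|ee
E/II-2 aff I-1×I-2: ee
E/II-3 ? ·: EE|Ee
E/III-1 un II-2×II-3: Ee
E/III-2 un II-2×II-3: Ee
⇒ E over [I-1,I-2,II-1,II-2,II-3,III-1,III-2]: 4 consistent
V/I-1 aff ·: vv
V/I-2 ? ·: VV|Vv
V/II-1 un I-1×I-2: Vv
V/II-2 un I-1×I-2: Vv
V/II-3 ? ·: Vv|vv
V/III-1 aff II-2×II-3: vv
V/III-2 un II-2×II-3: VV|Vv
⇒ V over [I-1,I-2,II-1,II-2,II-3,III-1,III-2]: 6 consistent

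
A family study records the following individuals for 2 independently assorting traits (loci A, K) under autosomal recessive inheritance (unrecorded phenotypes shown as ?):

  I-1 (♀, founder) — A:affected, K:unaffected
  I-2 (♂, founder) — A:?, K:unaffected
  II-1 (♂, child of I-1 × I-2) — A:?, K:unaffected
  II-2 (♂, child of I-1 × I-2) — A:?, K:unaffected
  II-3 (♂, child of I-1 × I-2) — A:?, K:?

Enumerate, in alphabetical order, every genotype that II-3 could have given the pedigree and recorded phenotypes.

A/I-1 aff ·: aa
A/I-2 ? ·: AA|Aa|aa
A/II-1 ? I-1×I-2: Aa|aa
A/II-2 ? I-1×I-2: Aa|aa
A/II-3 ? I-1×I-2: Aa|aa
⇒ A over [I-1,I-2,II-1,II-2,II-3]: 10 consistent
K/I-1 un ·: KK|Kk
K/I-2 un ·: KK|Kk
K/II-1 un I-1×I-2: KK|Kk
K/II-2 un I-1×I-2: KK|Kk
K/II-3 ? I-1×I-2: KK|Kk|kk
⇒ K over [I-1,I-2,II-1,II-2,II-3]: 29 consistent

II-3 ∈ {Aa KK, Aa Kk, Aa kk, aa KK, aa Kk, aa kk}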